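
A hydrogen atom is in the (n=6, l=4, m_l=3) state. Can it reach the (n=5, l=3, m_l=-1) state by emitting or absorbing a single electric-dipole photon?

Initial l = 4, final l = 3, so Δl = -1. E1 requires Δl = ±1: ok.
Δm_l = -1 − (3) = -4. E1 requires Δm_l = 0, ±1: fails.
The transition is electric-dipole forbidden.

forbidden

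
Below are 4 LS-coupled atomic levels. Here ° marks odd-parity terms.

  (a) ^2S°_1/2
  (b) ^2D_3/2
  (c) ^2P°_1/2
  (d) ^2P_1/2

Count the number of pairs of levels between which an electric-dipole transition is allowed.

3

(a)–(b): forbidden (ΔL).
(a)–(c): forbidden (parity).
(a)–(d): allowed.
(b)–(c): allowed.
(b)–(d): forbidden (parity).
(c)–(d): allowed.
Allowed pairs: 3 of 6.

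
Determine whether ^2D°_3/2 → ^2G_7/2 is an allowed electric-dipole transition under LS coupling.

Parity must change: odd → even — ✓.
ΔS = 0: S: 1/2 → 1/2 — ✓.
ΔL = 0, ±1 (not L=0↔0): L: 2 → 4, ΔL = +2 — ✗.
ΔJ = 0, ±1 (not J=0↔0): J: 3/2 → 7/2, ΔJ = +2 — ✗.
Rule(s) violated: ΔL, ΔJ.

forbidden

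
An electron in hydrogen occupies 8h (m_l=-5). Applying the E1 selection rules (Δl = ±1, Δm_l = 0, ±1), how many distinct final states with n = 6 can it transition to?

E1 requires Δl = ±1, so l_f ∈ {4, 6}; with 0 ≤ l_f ≤ n_f−1 = 5, the allowed l_f values are {4}.
For l_f = 4: m_f ∈ {m_i−1, m_i, m_i+1} ∩ [−4, 4] = {-4} → 1 state.
Total: 1.

1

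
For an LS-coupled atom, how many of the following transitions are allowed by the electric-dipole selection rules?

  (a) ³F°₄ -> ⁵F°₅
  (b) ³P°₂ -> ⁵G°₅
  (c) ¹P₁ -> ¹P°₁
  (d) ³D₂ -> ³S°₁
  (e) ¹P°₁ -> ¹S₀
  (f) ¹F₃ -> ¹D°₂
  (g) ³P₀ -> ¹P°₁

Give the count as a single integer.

(a) forbidden (parity, ΔS fail)
(b) forbidden (parity, ΔS, ΔL, ΔJ fail)
(c) allowed
(d) forbidden (ΔL fails)
(e) allowed
(f) allowed
(g) forbidden (ΔS fails)
Total allowed: 3 of 7.

3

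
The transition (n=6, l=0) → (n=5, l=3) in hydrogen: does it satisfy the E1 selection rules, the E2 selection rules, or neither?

neither

Δl = 3 − 0 = +3; l_i + l_f = 3.
E1 (Δl = ±1): not satisfied.
E2 (Δl = 0,±2, l_i+l_f ≥ 2): not satisfied.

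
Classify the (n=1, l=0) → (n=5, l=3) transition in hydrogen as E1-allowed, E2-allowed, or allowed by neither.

neither

Δl = 3 − 0 = +3; l_i + l_f = 3.
E1 (Δl = ±1): not satisfied.
E2 (Δl = 0,±2, l_i+l_f ≥ 2): not satisfied.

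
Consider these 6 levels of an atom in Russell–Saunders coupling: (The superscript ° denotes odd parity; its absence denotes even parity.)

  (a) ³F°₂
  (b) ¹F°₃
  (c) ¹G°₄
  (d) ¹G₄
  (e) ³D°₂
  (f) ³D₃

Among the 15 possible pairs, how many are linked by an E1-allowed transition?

4

(a)–(b): forbidden (parity, ΔS).
(a)–(c): forbidden (parity, ΔS, ΔJ).
(a)–(d): forbidden (ΔS, ΔJ).
(a)–(e): forbidden (parity).
(a)–(f): allowed.
(b)–(c): forbidden (parity).
(b)–(d): allowed.
(b)–(e): forbidden (parity, ΔS).
(b)–(f): forbidden (ΔS).
(c)–(d): allowed.
(c)–(e): forbidden (parity, ΔS, ΔL, ΔJ).
(c)–(f): forbidden (ΔS, ΔL).
(d)–(e): forbidden (ΔS, ΔL, ΔJ).
(d)–(f): forbidden (parity, ΔS, ΔL).
(e)–(f): allowed.
Allowed pairs: 4 of 15.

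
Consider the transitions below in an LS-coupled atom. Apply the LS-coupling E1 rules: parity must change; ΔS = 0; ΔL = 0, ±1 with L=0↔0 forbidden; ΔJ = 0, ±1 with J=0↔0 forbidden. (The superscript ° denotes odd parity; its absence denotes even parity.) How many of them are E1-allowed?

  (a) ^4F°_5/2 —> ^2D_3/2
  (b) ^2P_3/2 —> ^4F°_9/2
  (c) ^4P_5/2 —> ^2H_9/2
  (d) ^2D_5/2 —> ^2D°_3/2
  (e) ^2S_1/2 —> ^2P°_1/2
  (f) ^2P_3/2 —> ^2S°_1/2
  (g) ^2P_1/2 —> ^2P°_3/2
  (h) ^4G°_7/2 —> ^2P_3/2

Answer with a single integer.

4

(a) forbidden (ΔS fails)
(b) forbidden (ΔS, ΔL, ΔJ fail)
(c) forbidden (parity, ΔS, ΔL, ΔJ fail)
(d) allowed
(e) allowed
(f) allowed
(g) allowed
(h) forbidden (ΔS, ΔL, ΔJ fail)
Total allowed: 4 of 8.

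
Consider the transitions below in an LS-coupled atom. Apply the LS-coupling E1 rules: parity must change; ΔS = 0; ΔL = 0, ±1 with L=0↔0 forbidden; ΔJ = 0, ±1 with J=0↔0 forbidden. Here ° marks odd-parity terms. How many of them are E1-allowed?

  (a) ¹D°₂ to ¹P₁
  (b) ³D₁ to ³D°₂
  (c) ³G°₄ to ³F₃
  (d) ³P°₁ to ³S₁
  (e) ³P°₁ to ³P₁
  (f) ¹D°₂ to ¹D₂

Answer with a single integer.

6

(a) allowed
(b) allowed
(c) allowed
(d) allowed
(e) allowed
(f) allowed
Total allowed: 6 of 6.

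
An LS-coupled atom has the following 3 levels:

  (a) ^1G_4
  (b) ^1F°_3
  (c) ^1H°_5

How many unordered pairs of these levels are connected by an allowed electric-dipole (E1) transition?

2

(a)–(b): allowed.
(a)–(c): allowed.
(b)–(c): forbidden (parity, ΔL, ΔJ).
Allowed pairs: 2 of 3.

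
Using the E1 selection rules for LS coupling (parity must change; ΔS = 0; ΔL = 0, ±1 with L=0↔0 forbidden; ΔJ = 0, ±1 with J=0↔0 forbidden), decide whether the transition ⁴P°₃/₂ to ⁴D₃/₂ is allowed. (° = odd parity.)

allowed

Reading off the term symbols: S 3/2→3/2, L 1→2, J 3/2→3/2, parity odd→even.
ΔS = 0: S: 3/2 → 3/2 — ✓.
ΔJ = 0, ±1 (not J=0↔0): J: 3/2 → 3/2, ΔJ = +0 — ✓.
Parity must change: odd → even — ✓.
ΔL = 0, ±1 (not L=0↔0): L: 1 → 2, ΔL = +1 — ✓.
All four E1 rules are satisfied.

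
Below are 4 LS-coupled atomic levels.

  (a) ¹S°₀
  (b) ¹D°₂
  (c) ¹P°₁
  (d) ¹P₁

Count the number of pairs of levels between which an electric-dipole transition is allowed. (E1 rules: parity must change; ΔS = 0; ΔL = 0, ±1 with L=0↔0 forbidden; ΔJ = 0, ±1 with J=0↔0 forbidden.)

3

(a)–(b): forbidden (parity, ΔL, ΔJ).
(a)–(c): forbidden (parity).
(a)–(d): allowed.
(b)–(c): forbidden (parity).
(b)–(d): allowed.
(c)–(d): allowed.
Allowed pairs: 3 of 6.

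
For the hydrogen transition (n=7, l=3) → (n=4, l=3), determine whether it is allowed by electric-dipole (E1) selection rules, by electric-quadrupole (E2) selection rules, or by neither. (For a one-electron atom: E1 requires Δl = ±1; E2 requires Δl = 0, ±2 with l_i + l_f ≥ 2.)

Δl = 3 − 3 = +0; l_i + l_f = 6.
E1 (Δl = ±1): not satisfied.
E2 (Δl = 0,±2, l_i+l_f ≥ 2): satisfied.

E2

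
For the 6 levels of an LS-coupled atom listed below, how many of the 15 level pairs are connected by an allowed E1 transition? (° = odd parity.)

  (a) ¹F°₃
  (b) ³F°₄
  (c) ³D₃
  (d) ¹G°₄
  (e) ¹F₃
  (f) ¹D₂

4

(a)–(b): forbidden (parity, ΔS).
(a)–(c): forbidden (ΔS).
(a)–(d): forbidden (parity).
(a)–(e): allowed.
(a)–(f): allowed.
(b)–(c): allowed.
(b)–(d): forbidden (parity, ΔS).
(b)–(e): forbidden (ΔS).
(b)–(f): forbidden (ΔS, ΔJ).
(c)–(d): forbidden (ΔS, ΔL).
(c)–(e): forbidden (parity, ΔS).
(c)–(f): forbidden (parity, ΔS).
(d)–(e): allowed.
(d)–(f): forbidden (ΔL, ΔJ).
(e)–(f): forbidden (parity).
Allowed pairs: 4 of 15.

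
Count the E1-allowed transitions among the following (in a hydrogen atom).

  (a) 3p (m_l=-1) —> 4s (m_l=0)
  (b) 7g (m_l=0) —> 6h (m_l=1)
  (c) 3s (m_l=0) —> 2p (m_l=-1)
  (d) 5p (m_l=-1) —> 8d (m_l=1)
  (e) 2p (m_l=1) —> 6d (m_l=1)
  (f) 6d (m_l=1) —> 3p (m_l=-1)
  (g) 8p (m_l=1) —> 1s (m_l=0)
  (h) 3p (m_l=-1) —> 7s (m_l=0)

(a) allowed
(b) allowed
(c) allowed
(d) forbidden — Δm_l = +2 (E1 requires Δm_l = 0, ±1)
(e) allowed
(f) forbidden — Δm_l = -2 (E1 requires Δm_l = 0, ±1)
(g) allowed
(h) allowed
Total allowed: 6 of 8.

6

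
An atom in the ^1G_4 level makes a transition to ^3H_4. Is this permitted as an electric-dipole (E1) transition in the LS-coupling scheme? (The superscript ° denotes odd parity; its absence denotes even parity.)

forbidden

Parity must change: even → even — fails.
ΔS = 0: S: 0 → 1 — fails.
ΔL = 0, ±1 (not L=0↔0): L: 4 → 5, ΔL = +1 — ok.
ΔJ = 0, ±1 (not J=0↔0): J: 4 → 4, ΔJ = +0 — ok.
Rule(s) violated: parity, ΔS.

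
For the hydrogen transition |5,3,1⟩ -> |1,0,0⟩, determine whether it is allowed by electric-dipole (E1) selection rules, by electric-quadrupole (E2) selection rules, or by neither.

Δl = 0 − 3 = -3; l_i + l_f = 3.
Δm_l = -1.
E1 (Δl = ±1, |Δm_l| ≤ 1): not satisfied.
E2 (Δl = 0,±2, l_i+l_f ≥ 2, |Δm_l| ≤ 2): not satisfied.

neither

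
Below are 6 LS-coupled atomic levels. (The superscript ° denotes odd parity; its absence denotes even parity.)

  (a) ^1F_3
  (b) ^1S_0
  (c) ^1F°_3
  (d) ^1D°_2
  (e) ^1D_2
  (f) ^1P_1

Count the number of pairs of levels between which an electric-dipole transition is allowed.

(a)–(b): forbidden (parity, ΔL, ΔJ).
(a)–(c): allowed.
(a)–(d): allowed.
(a)–(e): forbidden (parity).
(a)–(f): forbidden (parity, ΔL, ΔJ).
(b)–(c): forbidden (ΔL, ΔJ).
(b)–(d): forbidden (ΔL, ΔJ).
(b)–(e): forbidden (parity, ΔL, ΔJ).
(b)–(f): forbidden (parity).
(c)–(d): forbidden (parity).
(c)–(e): allowed.
(c)–(f): forbidden (ΔL, ΔJ).
(d)–(e): allowed.
(d)–(f): allowed.
(e)–(f): forbidden (parity).
Allowed pairs: 5 of 15.

5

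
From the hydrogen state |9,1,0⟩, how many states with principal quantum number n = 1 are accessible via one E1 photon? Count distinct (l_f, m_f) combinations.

1

E1 requires Δl = ±1, so l_f ∈ {0, 2}; with 0 ≤ l_f ≤ n_f−1 = 0, the allowed l_f values are {0}.
For l_f = 0: m_f ∈ {m_i−1, m_i, m_i+1} ∩ [−0, 0] = {0} → 1 state.
Total: 1.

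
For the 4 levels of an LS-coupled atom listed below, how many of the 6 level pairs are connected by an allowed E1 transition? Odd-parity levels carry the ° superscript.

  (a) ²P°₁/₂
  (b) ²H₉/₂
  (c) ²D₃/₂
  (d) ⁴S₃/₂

(a)–(b): forbidden (ΔL, ΔJ).
(a)–(c): allowed.
(a)–(d): forbidden (ΔS).
(b)–(c): forbidden (parity, ΔL, ΔJ).
(b)–(d): forbidden (parity, ΔS, ΔL, ΔJ).
(c)–(d): forbidden (parity, ΔS, ΔL).
Allowed pairs: 1 of 6.

1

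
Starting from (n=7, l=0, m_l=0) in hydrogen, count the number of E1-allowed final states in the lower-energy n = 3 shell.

E1 requires Δl = ±1, so l_f ∈ {-1, 1}; with 0 ≤ l_f ≤ n_f−1 = 2, the allowed l_f values are {1}.
For l_f = 1: m_f ∈ {m_i−1, m_i, m_i+1} ∩ [−1, 1] = {-1, 0, 1} → 3 states.
Total: 3.

3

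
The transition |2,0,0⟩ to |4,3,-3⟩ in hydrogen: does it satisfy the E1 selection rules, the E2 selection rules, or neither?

neither

Δl = 3 − 0 = +3; l_i + l_f = 3.
Δm_l = -3.
E1 (Δl = ±1, |Δm_l| ≤ 1): not satisfied.
E2 (Δl = 0,±2, l_i+l_f ≥ 2, |Δm_l| ≤ 2): not satisfied.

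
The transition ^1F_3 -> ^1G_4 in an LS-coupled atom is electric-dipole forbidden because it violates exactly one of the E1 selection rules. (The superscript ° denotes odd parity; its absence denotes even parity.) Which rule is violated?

Reading off the term symbols: S 0→0, L 3→4, J 3→4, parity even→even.
Parity must change: even → even — ✗.
ΔS = 0: S: 0 → 0 — ✓.
ΔL = 0, ±1 (not L=0↔0): L: 3 → 4, ΔL = +1 — ✓.
ΔJ = 0, ±1 (not J=0↔0): J: 3 → 4, ΔJ = +1 — ✓.

parity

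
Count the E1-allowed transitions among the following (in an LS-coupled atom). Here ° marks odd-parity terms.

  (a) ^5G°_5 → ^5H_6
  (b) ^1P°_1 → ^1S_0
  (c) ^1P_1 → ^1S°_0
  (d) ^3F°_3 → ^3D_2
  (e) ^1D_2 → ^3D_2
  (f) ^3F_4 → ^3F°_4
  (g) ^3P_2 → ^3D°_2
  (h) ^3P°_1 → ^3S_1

(a) allowed
(b) allowed
(c) allowed
(d) allowed
(e) forbidden (parity, ΔS fail)
(f) allowed
(g) allowed
(h) allowed
Total allowed: 7 of 8.

7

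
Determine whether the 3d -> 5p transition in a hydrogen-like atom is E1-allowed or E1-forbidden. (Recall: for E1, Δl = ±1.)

allowed

Δl = 1 − 2 = -1; the E1 rule Δl = ±1 is ✓.
All E1 selection rules are satisfied.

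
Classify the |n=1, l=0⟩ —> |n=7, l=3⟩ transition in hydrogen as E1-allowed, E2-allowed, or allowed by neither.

neither

Δl = 3 − 0 = +3; l_i + l_f = 3.
E1 (Δl = ±1): not satisfied.
E2 (Δl = 0,±2, l_i+l_f ≥ 2): not satisfied.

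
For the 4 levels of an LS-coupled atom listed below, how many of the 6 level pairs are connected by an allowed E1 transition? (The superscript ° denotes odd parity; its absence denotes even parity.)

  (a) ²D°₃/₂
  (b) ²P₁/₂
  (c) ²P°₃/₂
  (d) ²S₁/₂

(a)–(b): allowed.
(a)–(c): forbidden (parity).
(a)–(d): forbidden (ΔL).
(b)–(c): allowed.
(b)–(d): forbidden (parity).
(c)–(d): allowed.
Allowed pairs: 3 of 6.

3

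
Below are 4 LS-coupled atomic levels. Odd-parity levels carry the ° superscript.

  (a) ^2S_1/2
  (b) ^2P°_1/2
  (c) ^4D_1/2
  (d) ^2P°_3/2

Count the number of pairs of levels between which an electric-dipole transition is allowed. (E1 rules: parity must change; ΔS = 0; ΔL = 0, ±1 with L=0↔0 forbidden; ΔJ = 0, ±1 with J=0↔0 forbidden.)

2

(a)–(b): allowed.
(a)–(c): forbidden (parity, ΔS, ΔL).
(a)–(d): allowed.
(b)–(c): forbidden (ΔS).
(b)–(d): forbidden (parity).
(c)–(d): forbidden (ΔS).
Allowed pairs: 2 of 6.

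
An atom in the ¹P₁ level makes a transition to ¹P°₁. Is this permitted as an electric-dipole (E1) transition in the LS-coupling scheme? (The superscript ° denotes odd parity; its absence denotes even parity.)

Initial level: S=0, L=1, J=1, parity even. Final level: S=0, L=1, J=1, parity odd.
Parity must change: even → odd — satisfied.
ΔS = 0: S: 0 → 0 — satisfied.
ΔL = 0, ±1 (not L=0↔0): L: 1 → 1, ΔL = +0 — satisfied.
ΔJ = 0, ±1 (not J=0↔0): J: 1 → 1, ΔJ = +0 — satisfied.
All four E1 rules are satisfied.

allowed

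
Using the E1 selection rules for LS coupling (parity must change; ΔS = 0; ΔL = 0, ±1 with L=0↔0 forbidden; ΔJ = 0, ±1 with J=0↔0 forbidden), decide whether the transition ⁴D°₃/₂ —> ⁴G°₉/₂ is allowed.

forbidden

Parity must change: odd → odd — violated.
ΔS = 0: S: 3/2 → 3/2 — satisfied.
ΔL = 0, ±1 (not L=0↔0): L: 2 → 4, ΔL = +2 — violated.
ΔJ = 0, ±1 (not J=0↔0): J: 3/2 → 9/2, ΔJ = +3 — violated.
Rule(s) violated: parity, ΔL, ΔJ.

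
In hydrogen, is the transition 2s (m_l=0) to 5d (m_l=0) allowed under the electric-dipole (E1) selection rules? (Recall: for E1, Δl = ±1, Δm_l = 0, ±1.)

Δl = 2 − 0 = +2; the E1 rule Δl = ±1 is violated.
m_l: 0 → 0 (Δm_l = +0). |Δm_l| ≤ 1 satisfied.
The transition is electric-dipole forbidden.

forbidden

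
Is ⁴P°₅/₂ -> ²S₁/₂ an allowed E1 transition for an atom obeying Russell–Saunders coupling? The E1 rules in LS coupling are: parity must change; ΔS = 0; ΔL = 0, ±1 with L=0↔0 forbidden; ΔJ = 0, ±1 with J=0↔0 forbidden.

Initial level: S=3/2, L=1, J=5/2, parity odd. Final level: S=1/2, L=0, J=1/2, parity even.
Parity must change: odd → even — satisfied.
ΔS = 0: S: 3/2 → 1/2 — violated.
ΔL = 0, ±1 (not L=0↔0): L: 1 → 0, ΔL = -1 — satisfied.
ΔJ = 0, ±1 (not J=0↔0): J: 5/2 → 1/2, ΔJ = -2 — violated.
Rule(s) violated: ΔS, ΔJ.

forbidden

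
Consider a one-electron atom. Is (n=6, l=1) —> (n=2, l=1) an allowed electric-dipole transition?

l: 1 → 1 (Δl = +0). Δl = ±1 fails.
The transition is electric-dipole forbidden.

forbidden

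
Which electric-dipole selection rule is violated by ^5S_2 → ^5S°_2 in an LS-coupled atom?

Parity must change: even → odd — ok.
ΔS = 0: S: 2 → 2 — ok.
ΔL = 0, ±1 (not L=0↔0): L: 0 → 0, ΔL = +0 — fails.
ΔJ = 0, ±1 (not J=0↔0): J: 2 → 2, ΔJ = +0 — ok.

the L=0 ↔ L=0 exclusion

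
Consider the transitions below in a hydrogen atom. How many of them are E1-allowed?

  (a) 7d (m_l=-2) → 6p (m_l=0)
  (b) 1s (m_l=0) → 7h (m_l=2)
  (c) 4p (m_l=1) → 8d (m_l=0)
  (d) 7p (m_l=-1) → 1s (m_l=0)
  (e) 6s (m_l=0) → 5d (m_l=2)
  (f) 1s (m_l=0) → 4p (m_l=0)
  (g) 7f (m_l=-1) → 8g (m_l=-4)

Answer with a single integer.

(a) forbidden — Δm_l = +2 (E1 requires Δm_l = 0, ±1)
(b) forbidden — Δl = +5 (E1 requires Δl = ±1); Δm_l = +2 (E1 requires Δm_l = 0, ±1)
(c) allowed
(d) allowed
(e) forbidden — Δl = +2 (E1 requires Δl = ±1); Δm_l = +2 (E1 requires Δm_l = 0, ±1)
(f) allowed
(g) forbidden — Δm_l = -3 (E1 requires Δm_l = 0, ±1)
Total allowed: 3 of 7.

3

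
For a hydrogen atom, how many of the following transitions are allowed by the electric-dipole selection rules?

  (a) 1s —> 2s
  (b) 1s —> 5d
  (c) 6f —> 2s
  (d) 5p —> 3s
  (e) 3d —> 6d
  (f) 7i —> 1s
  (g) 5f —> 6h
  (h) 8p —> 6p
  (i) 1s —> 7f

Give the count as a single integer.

1

(a) forbidden — Δl = +0 (E1 requires Δl = ±1)
(b) forbidden — Δl = +2 (E1 requires Δl = ±1)
(c) forbidden — Δl = -3 (E1 requires Δl = ±1)
(d) allowed
(e) forbidden — Δl = +0 (E1 requires Δl = ±1)
(f) forbidden — Δl = -6 (E1 requires Δl = ±1)
(g) forbidden — Δl = +2 (E1 requires Δl = ±1)
(h) forbidden — Δl = +0 (E1 requires Δl = ±1)
(i) forbidden — Δl = +3 (E1 requires Δl = ±1)
Total allowed: 1 of 9.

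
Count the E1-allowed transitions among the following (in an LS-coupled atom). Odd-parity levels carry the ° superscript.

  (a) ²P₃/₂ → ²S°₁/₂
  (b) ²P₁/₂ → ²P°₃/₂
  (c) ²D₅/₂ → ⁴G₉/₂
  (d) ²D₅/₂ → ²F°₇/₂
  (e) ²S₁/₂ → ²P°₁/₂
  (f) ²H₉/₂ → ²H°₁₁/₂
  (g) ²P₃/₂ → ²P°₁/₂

(a) allowed
(b) allowed
(c) forbidden (parity, ΔS, ΔL, ΔJ fail)
(d) allowed
(e) allowed
(f) allowed
(g) allowed
Total allowed: 6 of 7.

6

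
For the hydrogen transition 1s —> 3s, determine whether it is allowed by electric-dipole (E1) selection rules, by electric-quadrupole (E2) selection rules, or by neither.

Δl = 0 − 0 = +0; l_i + l_f = 0.
E1 (Δl = ±1): not satisfied.
E2 (Δl = 0,±2, l_i+l_f ≥ 2): not satisfied.

neither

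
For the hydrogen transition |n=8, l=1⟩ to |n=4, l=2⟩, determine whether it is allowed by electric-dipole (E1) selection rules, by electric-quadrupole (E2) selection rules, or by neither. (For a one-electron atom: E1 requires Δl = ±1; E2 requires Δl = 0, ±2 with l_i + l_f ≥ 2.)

Δl = 2 − 1 = +1; l_i + l_f = 3.
E1 (Δl = ±1): satisfied.
E2 (Δl = 0,±2, l_i+l_f ≥ 2): not satisfied.

E1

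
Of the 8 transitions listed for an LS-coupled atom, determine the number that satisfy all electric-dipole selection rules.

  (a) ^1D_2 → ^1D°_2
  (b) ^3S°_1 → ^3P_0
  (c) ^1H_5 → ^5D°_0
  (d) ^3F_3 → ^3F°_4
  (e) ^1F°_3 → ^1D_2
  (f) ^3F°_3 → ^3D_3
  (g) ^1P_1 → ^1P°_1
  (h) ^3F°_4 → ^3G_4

7

(a) allowed
(b) allowed
(c) forbidden (ΔS, ΔL, ΔJ fail)
(d) allowed
(e) allowed
(f) allowed
(g) allowed
(h) allowed
Total allowed: 7 of 8.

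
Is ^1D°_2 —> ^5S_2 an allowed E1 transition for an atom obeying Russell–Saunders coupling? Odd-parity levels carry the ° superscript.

Initial level: S=0, L=2, J=2, parity odd. Final level: S=2, L=0, J=2, parity even.
Parity must change: odd → even — ok.
ΔS = 0: S: 0 → 2 — fails.
ΔL = 0, ±1 (not L=0↔0): L: 2 → 0, ΔL = -2 — fails.
ΔJ = 0, ±1 (not J=0↔0): J: 2 → 2, ΔJ = +0 — ok.
Rule(s) violated: ΔS, ΔL.

forbidden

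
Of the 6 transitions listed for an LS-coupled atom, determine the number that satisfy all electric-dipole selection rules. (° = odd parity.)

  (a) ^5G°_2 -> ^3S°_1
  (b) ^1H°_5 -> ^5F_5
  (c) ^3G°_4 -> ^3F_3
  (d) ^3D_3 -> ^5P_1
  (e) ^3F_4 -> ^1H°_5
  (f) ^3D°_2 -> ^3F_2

2

(a) forbidden (parity, ΔS, ΔL fail)
(b) forbidden (ΔS, ΔL fail)
(c) allowed
(d) forbidden (parity, ΔS, ΔJ fail)
(e) forbidden (ΔS, ΔL fail)
(f) allowed
Total allowed: 2 of 6.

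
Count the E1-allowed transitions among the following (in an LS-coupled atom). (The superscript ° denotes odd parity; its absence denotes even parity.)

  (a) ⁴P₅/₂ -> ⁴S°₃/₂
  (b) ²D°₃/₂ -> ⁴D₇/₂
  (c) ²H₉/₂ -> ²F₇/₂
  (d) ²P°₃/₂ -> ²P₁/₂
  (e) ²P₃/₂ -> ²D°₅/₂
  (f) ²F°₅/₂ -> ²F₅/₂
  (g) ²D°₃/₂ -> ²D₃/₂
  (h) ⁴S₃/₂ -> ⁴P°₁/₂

6

(a) allowed
(b) forbidden (ΔS, ΔJ fail)
(c) forbidden (parity, ΔL fail)
(d) allowed
(e) allowed
(f) allowed
(g) allowed
(h) allowed
Total allowed: 6 of 8.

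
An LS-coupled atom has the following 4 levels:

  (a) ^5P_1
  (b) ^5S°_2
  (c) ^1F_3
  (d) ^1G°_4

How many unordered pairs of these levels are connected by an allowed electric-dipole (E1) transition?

(a)–(b): allowed.
(a)–(c): forbidden (parity, ΔS, ΔL, ΔJ).
(a)–(d): forbidden (ΔS, ΔL, ΔJ).
(b)–(c): forbidden (ΔS, ΔL).
(b)–(d): forbidden (parity, ΔS, ΔL, ΔJ).
(c)–(d): allowed.
Allowed pairs: 2 of 6.

2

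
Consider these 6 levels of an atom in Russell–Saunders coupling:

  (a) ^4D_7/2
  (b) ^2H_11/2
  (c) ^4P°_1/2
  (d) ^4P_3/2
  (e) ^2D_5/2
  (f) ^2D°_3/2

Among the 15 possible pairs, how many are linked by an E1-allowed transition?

(a)–(b): forbidden (parity, ΔS, ΔL, ΔJ).
(a)–(c): forbidden (ΔJ).
(a)–(d): forbidden (parity, ΔJ).
(a)–(e): forbidden (parity, ΔS).
(a)–(f): forbidden (ΔS, ΔJ).
(b)–(c): forbidden (ΔS, ΔL, ΔJ).
(b)–(d): forbidden (parity, ΔS, ΔL, ΔJ).
(b)–(e): forbidden (parity, ΔL, ΔJ).
(b)–(f): forbidden (ΔL, ΔJ).
(c)–(d): allowed.
(c)–(e): forbidden (ΔS, ΔJ).
(c)–(f): forbidden (parity, ΔS).
(d)–(e): forbidden (parity, ΔS).
(d)–(f): forbidden (ΔS).
(e)–(f): allowed.
Allowed pairs: 2 of 15.

2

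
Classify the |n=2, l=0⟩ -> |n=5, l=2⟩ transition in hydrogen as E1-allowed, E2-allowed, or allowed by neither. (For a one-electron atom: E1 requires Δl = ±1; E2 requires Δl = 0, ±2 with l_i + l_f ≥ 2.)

Δl = 2 − 0 = +2; l_i + l_f = 2.
E1 (Δl = ±1): not satisfied.
E2 (Δl = 0,±2, l_i+l_f ≥ 2): satisfied.

E2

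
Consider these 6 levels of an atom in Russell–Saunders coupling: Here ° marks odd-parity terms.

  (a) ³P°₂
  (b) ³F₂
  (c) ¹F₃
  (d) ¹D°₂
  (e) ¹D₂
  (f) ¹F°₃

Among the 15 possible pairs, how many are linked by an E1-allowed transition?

4

(a)–(b): forbidden (ΔL).
(a)–(c): forbidden (ΔS, ΔL).
(a)–(d): forbidden (parity, ΔS).
(a)–(e): forbidden (ΔS).
(a)–(f): forbidden (parity, ΔS, ΔL).
(b)–(c): forbidden (parity, ΔS).
(b)–(d): forbidden (ΔS).
(b)–(e): forbidden (parity, ΔS).
(b)–(f): forbidden (ΔS).
(c)–(d): allowed.
(c)–(e): forbidden (parity).
(c)–(f): allowed.
(d)–(e): allowed.
(d)–(f): forbidden (parity).
(e)–(f): allowed.
Allowed pairs: 4 of 15.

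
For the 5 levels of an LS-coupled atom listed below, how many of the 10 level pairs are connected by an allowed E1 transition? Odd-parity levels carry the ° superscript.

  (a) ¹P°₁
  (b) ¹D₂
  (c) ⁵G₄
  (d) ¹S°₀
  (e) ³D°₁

1

(a)–(b): allowed.
(a)–(c): forbidden (ΔS, ΔL, ΔJ).
(a)–(d): forbidden (parity).
(a)–(e): forbidden (parity, ΔS).
(b)–(c): forbidden (parity, ΔS, ΔL, ΔJ).
(b)–(d): forbidden (ΔL, ΔJ).
(b)–(e): forbidden (ΔS).
(c)–(d): forbidden (ΔS, ΔL, ΔJ).
(c)–(e): forbidden (ΔS, ΔL, ΔJ).
(d)–(e): forbidden (parity, ΔS, ΔL).
Allowed pairs: 1 of 10.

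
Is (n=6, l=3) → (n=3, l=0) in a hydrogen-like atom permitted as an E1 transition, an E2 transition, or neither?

neither

Δl = 0 − 3 = -3; l_i + l_f = 3.
E1 (Δl = ±1): not satisfied.
E2 (Δl = 0,±2, l_i+l_f ≥ 2): not satisfied.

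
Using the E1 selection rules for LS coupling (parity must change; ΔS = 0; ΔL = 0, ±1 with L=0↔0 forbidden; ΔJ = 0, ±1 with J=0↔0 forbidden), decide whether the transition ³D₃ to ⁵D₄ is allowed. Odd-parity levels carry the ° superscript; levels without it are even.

Initial level: S=1, L=2, J=3, parity even. Final level: S=2, L=2, J=4, parity even.
Parity must change: even → even — violated.
ΔS = 0: S: 1 → 2 — violated.
ΔL = 0, ±1 (not L=0↔0): L: 2 → 2, ΔL = +0 — satisfied.
ΔJ = 0, ±1 (not J=0↔0): J: 3 → 4, ΔJ = +1 — satisfied.
Rule(s) violated: parity, ΔS.

forbidden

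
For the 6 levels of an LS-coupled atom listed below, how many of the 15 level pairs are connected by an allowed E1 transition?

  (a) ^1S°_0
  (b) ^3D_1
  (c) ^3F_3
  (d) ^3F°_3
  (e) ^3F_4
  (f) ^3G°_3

(a)–(b): forbidden (ΔS, ΔL).
(a)–(c): forbidden (ΔS, ΔL, ΔJ).
(a)–(d): forbidden (parity, ΔS, ΔL, ΔJ).
(a)–(e): forbidden (ΔS, ΔL, ΔJ).
(a)–(f): forbidden (parity, ΔS, ΔL, ΔJ).
(b)–(c): forbidden (parity, ΔJ).
(b)–(d): forbidden (ΔJ).
(b)–(e): forbidden (parity, ΔJ).
(b)–(f): forbidden (ΔL, ΔJ).
(c)–(d): allowed.
(c)–(e): forbidden (parity).
(c)–(f): allowed.
(d)–(e): allowed.
(d)–(f): forbidden (parity).
(e)–(f): allowed.
Allowed pairs: 4 of 15.

4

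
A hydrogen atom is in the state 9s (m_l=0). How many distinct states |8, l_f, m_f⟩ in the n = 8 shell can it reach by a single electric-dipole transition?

E1 requires Δl = ±1, so l_f ∈ {-1, 1}; with 0 ≤ l_f ≤ n_f−1 = 7, the allowed l_f values are {1}.
For l_f = 1: m_f ∈ {m_i−1, m_i, m_i+1} ∩ [−1, 1] = {-1, 0, 1} → 3 states.
Total: 3.

3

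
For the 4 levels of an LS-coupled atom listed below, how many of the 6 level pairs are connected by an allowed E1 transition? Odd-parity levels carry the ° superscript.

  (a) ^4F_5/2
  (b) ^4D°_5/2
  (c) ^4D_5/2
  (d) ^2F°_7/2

(a)–(b): allowed.
(a)–(c): forbidden (parity).
(a)–(d): forbidden (ΔS).
(b)–(c): allowed.
(b)–(d): forbidden (parity, ΔS).
(c)–(d): forbidden (ΔS).
Allowed pairs: 2 of 6.

2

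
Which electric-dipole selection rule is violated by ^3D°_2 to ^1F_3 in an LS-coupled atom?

Initial level: S=1, L=2, J=2, parity odd. Final level: S=0, L=3, J=3, parity even.
ΔS = 0: S: 1 → 0 — violated.
Parity must change: odd → even — satisfied.
ΔL = 0, ±1 (not L=0↔0): L: 2 → 3, ΔL = +1 — satisfied.
ΔJ = 0, ±1 (not J=0↔0): J: 2 → 3, ΔJ = +1 — satisfied.

the ΔS = 0 rule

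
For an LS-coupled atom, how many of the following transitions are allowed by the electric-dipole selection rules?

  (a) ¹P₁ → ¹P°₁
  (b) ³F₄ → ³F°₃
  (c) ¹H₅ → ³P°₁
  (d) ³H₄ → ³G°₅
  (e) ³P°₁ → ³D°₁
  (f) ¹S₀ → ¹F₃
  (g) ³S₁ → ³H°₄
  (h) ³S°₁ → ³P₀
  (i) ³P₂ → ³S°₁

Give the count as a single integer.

5

(a) allowed
(b) allowed
(c) forbidden (ΔS, ΔL, ΔJ fail)
(d) allowed
(e) forbidden (parity fails)
(f) forbidden (parity, ΔL, ΔJ fail)
(g) forbidden (ΔL, ΔJ fail)
(h) allowed
(i) allowed
Total allowed: 5 of 9.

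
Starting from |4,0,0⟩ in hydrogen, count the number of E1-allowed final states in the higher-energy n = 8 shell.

E1 requires Δl = ±1, so l_f ∈ {-1, 1}; with 0 ≤ l_f ≤ n_f−1 = 7, the allowed l_f values are {1}.
For l_f = 1: m_f ∈ {m_i−1, m_i, m_i+1} ∩ [−1, 1] = {-1, 0, 1} → 3 states.
Total: 3.

3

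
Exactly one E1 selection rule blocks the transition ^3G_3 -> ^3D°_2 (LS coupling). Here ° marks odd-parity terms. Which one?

Initial level: S=1, L=4, J=3, parity even. Final level: S=1, L=2, J=2, parity odd.
Parity must change: even → odd — passes.
ΔS = 0: S: 1 → 1 — passes.
ΔL = 0, ±1 (not L=0↔0): L: 4 → 2, ΔL = -2 — fails.
ΔJ = 0, ±1 (not J=0↔0): J: 3 → 2, ΔJ = -1 — passes.

the ΔL = 0, ±1 rule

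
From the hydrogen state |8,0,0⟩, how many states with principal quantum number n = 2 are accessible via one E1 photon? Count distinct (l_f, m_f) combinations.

E1 requires Δl = ±1, so l_f ∈ {-1, 1}; with 0 ≤ l_f ≤ n_f−1 = 1, the allowed l_f values are {1}.
For l_f = 1: m_f ∈ {m_i−1, m_i, m_i+1} ∩ [−1, 1] = {-1, 0, 1} → 3 states.
Total: 3.

3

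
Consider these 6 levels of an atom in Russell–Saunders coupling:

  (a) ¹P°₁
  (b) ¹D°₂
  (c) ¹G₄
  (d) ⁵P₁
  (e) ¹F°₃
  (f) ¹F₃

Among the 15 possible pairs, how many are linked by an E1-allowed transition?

(a)–(b): forbidden (parity).
(a)–(c): forbidden (ΔL, ΔJ).
(a)–(d): forbidden (ΔS).
(a)–(e): forbidden (parity, ΔL, ΔJ).
(a)–(f): forbidden (ΔL, ΔJ).
(b)–(c): forbidden (ΔL, ΔJ).
(b)–(d): forbidden (ΔS).
(b)–(e): forbidden (parity).
(b)–(f): allowed.
(c)–(d): forbidden (parity, ΔS, ΔL, ΔJ).
(c)–(e): allowed.
(c)–(f): forbidden (parity).
(d)–(e): forbidden (ΔS, ΔL, ΔJ).
(d)–(f): forbidden (parity, ΔS, ΔL, ΔJ).
(e)–(f): allowed.
Allowed pairs: 3 of 15.

3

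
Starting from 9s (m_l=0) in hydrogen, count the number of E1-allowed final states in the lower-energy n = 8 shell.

3

E1 requires Δl = ±1, so l_f ∈ {-1, 1}; with 0 ≤ l_f ≤ n_f−1 = 7, the allowed l_f values are {1}.
For l_f = 1: m_f ∈ {m_i−1, m_i, m_i+1} ∩ [−1, 1] = {-1, 0, 1} → 3 states.
Total: 3.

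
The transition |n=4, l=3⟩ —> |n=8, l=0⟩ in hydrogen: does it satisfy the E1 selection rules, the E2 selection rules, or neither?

neither

Δl = 0 − 3 = -3; l_i + l_f = 3.
E1 (Δl = ±1): not satisfied.
E2 (Δl = 0,±2, l_i+l_f ≥ 2): not satisfied.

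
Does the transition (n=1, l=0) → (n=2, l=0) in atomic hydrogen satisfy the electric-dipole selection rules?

Δl = 0 − 0 = +0; the E1 rule Δl = ±1 is ✗.
The transition is electric-dipole forbidden.

forbidden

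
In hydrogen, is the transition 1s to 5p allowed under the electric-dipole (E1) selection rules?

Initial l = 0, final l = 1, so Δl = +1. E1 requires Δl = ±1: satisfied.
All E1 selection rules are satisfied.

allowed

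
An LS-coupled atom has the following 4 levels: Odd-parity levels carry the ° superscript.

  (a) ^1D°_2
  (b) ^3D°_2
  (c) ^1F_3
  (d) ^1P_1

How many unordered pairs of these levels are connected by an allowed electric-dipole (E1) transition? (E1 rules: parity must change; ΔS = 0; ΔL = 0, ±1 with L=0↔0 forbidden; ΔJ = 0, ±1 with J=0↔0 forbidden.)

2

(a)–(b): forbidden (parity, ΔS).
(a)–(c): allowed.
(a)–(d): allowed.
(b)–(c): forbidden (ΔS).
(b)–(d): forbidden (ΔS).
(c)–(d): forbidden (parity, ΔL, ΔJ).
Allowed pairs: 2 of 6.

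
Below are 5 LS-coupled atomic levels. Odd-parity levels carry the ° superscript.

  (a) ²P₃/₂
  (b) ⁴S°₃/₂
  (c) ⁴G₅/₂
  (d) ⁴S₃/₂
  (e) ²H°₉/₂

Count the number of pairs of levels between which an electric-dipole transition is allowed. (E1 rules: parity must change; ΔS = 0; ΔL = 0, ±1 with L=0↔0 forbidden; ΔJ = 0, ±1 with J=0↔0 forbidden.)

(a)–(b): forbidden (ΔS).
(a)–(c): forbidden (parity, ΔS, ΔL).
(a)–(d): forbidden (parity, ΔS).
(a)–(e): forbidden (ΔL, ΔJ).
(b)–(c): forbidden (ΔL).
(b)–(d): forbidden (ΔL).
(b)–(e): forbidden (parity, ΔS, ΔL, ΔJ).
(c)–(d): forbidden (parity, ΔL).
(c)–(e): forbidden (ΔS, ΔJ).
(d)–(e): forbidden (ΔS, ΔL, ΔJ).
Allowed pairs: 0 of 10.

0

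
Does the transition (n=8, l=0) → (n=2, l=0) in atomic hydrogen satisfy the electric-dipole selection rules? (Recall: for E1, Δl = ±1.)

forbidden

Initial l = 0, final l = 0, so Δl = +0. E1 requires Δl = ±1: violated.
The transition is electric-dipole forbidden.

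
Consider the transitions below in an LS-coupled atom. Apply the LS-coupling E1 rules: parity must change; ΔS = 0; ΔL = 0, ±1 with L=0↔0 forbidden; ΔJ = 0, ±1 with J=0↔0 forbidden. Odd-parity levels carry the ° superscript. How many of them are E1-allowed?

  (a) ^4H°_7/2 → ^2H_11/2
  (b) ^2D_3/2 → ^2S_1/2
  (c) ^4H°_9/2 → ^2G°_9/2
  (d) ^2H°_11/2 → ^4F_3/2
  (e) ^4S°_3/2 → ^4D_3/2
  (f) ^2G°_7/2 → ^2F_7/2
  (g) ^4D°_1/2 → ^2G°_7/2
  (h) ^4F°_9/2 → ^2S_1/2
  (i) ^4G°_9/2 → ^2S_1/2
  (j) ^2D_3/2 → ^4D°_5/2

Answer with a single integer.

(a) forbidden (ΔS, ΔJ fail)
(b) forbidden (parity, ΔL fail)
(c) forbidden (parity, ΔS fail)
(d) forbidden (ΔS, ΔL, ΔJ fail)
(e) forbidden (ΔL fails)
(f) allowed
(g) forbidden (parity, ΔS, ΔL, ΔJ fail)
(h) forbidden (ΔS, ΔL, ΔJ fail)
(i) forbidden (ΔS, ΔL, ΔJ fail)
(j) forbidden (ΔS fails)
Total allowed: 1 of 10.

1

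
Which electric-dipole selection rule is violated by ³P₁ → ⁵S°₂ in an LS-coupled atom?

the ΔS = 0 rule

Reading off the term symbols: S 1→2, L 1→0, J 1→2, parity even→odd.
ΔL = 0, ±1 (not L=0↔0): L: 1 → 0, ΔL = -1 — passes.
ΔJ = 0, ±1 (not J=0↔0): J: 1 → 2, ΔJ = +1 — passes.
Parity must change: even → odd — passes.
ΔS = 0: S: 1 → 2 — fails.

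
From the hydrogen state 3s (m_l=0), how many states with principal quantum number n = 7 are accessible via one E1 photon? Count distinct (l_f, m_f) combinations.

3

E1 requires Δl = ±1, so l_f ∈ {-1, 1}; with 0 ≤ l_f ≤ n_f−1 = 6, the allowed l_f values are {1}.
For l_f = 1: m_f ∈ {m_i−1, m_i, m_i+1} ∩ [−1, 1] = {-1, 0, 1} → 3 states.
Total: 3.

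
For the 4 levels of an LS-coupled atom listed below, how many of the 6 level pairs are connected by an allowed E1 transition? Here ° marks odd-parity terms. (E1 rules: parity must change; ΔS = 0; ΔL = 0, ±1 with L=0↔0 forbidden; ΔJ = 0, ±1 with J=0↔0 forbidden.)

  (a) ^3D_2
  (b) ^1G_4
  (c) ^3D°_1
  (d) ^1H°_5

(a)–(b): forbidden (parity, ΔS, ΔL, ΔJ).
(a)–(c): allowed.
(a)–(d): forbidden (ΔS, ΔL, ΔJ).
(b)–(c): forbidden (ΔS, ΔL, ΔJ).
(b)–(d): allowed.
(c)–(d): forbidden (parity, ΔS, ΔL, ΔJ).
Allowed pairs: 2 of 6.

2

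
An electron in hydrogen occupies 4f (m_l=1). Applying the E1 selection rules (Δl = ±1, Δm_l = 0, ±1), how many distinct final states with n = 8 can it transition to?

E1 requires Δl = ±1, so l_f ∈ {2, 4}; with 0 ≤ l_f ≤ n_f−1 = 7, the allowed l_f values are {2, 4}.
For l_f = 2: m_f ∈ {m_i−1, m_i, m_i+1} ∩ [−2, 2] = {0, 1, 2} → 3 states.
For l_f = 4: m_f ∈ {m_i−1, m_i, m_i+1} ∩ [−4, 4] = {0, 1, 2} → 3 states.
Total: 6.

6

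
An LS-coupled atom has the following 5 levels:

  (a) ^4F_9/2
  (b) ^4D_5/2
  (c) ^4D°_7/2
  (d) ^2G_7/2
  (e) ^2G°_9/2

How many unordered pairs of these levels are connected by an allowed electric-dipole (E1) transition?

(a)–(b): forbidden (parity, ΔJ).
(a)–(c): allowed.
(a)–(d): forbidden (parity, ΔS).
(a)–(e): forbidden (ΔS).
(b)–(c): allowed.
(b)–(d): forbidden (parity, ΔS, ΔL).
(b)–(e): forbidden (ΔS, ΔL, ΔJ).
(c)–(d): forbidden (ΔS, ΔL).
(c)–(e): forbidden (parity, ΔS, ΔL).
(d)–(e): allowed.
Allowed pairs: 3 of 10.

3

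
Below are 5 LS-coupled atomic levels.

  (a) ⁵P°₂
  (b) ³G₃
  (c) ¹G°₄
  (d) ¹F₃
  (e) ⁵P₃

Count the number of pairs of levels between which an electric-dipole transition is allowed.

2

(a)–(b): forbidden (ΔS, ΔL).
(a)–(c): forbidden (parity, ΔS, ΔL, ΔJ).
(a)–(d): forbidden (ΔS, ΔL).
(a)–(e): allowed.
(b)–(c): forbidden (ΔS).
(b)–(d): forbidden (parity, ΔS).
(b)–(e): forbidden (parity, ΔS, ΔL).
(c)–(d): allowed.
(c)–(e): forbidden (ΔS, ΔL).
(d)–(e): forbidden (parity, ΔS, ΔL).
Allowed pairs: 2 of 10.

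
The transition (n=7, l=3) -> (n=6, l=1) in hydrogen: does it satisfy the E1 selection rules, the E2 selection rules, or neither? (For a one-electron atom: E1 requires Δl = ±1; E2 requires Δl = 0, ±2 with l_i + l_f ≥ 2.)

Δl = 1 − 3 = -2; l_i + l_f = 4.
E1 (Δl = ±1): not satisfied.
E2 (Δl = 0,±2, l_i+l_f ≥ 2): satisfied.

E2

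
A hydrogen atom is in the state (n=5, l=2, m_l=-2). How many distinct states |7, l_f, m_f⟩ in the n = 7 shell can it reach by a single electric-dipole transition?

4

E1 requires Δl = ±1, so l_f ∈ {1, 3}; with 0 ≤ l_f ≤ n_f−1 = 6, the allowed l_f values are {1, 3}.
For l_f = 1: m_f ∈ {m_i−1, m_i, m_i+1} ∩ [−1, 1] = {-1} → 1 state.
For l_f = 3: m_f ∈ {m_i−1, m_i, m_i+1} ∩ [−3, 3] = {-3, -2, -1} → 3 states.
Total: 4.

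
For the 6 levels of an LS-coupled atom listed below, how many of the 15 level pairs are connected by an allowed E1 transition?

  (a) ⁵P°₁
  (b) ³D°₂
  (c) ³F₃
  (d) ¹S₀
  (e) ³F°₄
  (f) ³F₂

3

(a)–(b): forbidden (parity, ΔS).
(a)–(c): forbidden (ΔS, ΔL, ΔJ).
(a)–(d): forbidden (ΔS).
(a)–(e): forbidden (parity, ΔS, ΔL, ΔJ).
(a)–(f): forbidden (ΔS, ΔL).
(b)–(c): allowed.
(b)–(d): forbidden (ΔS, ΔL, ΔJ).
(b)–(e): forbidden (parity, ΔJ).
(b)–(f): allowed.
(c)–(d): forbidden (parity, ΔS, ΔL, ΔJ).
(c)–(e): allowed.
(c)–(f): forbidden (parity).
(d)–(e): forbidden (ΔS, ΔL, ΔJ).
(d)–(f): forbidden (parity, ΔS, ΔL, ΔJ).
(e)–(f): forbidden (ΔJ).
Allowed pairs: 3 of 15.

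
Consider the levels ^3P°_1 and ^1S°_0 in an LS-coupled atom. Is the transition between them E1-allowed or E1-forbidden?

forbidden

Reading off the term symbols: S 1→0, L 1→0, J 1→0, parity odd→odd.
Parity must change: odd → odd — fails.
ΔS = 0: S: 1 → 0 — fails.
ΔL = 0, ±1 (not L=0↔0): L: 1 → 0, ΔL = -1 — ok.
ΔJ = 0, ±1 (not J=0↔0): J: 1 → 0, ΔJ = -1 — ok.
Rule(s) violated: parity, ΔS.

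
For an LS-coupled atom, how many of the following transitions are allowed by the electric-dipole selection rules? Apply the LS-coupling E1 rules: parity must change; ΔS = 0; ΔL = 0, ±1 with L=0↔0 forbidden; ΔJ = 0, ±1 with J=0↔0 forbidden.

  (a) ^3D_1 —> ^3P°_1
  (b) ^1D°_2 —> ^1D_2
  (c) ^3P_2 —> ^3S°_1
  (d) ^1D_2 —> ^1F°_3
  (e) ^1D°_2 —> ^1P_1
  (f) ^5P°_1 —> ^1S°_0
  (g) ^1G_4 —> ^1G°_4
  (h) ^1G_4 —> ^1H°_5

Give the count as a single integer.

(a) allowed
(b) allowed
(c) allowed
(d) allowed
(e) allowed
(f) forbidden (parity, ΔS fail)
(g) allowed
(h) allowed
Total allowed: 7 of 8.

7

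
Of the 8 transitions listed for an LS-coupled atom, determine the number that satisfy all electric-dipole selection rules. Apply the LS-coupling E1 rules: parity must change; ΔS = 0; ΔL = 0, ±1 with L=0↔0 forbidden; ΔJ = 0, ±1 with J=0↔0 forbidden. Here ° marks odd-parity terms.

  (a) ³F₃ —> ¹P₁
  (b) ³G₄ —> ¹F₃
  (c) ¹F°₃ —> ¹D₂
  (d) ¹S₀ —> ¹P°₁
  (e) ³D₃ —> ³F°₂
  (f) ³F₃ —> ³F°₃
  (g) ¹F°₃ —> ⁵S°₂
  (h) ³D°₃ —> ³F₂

(a) forbidden (parity, ΔS, ΔL, ΔJ fail)
(b) forbidden (parity, ΔS fail)
(c) allowed
(d) allowed
(e) allowed
(f) allowed
(g) forbidden (parity, ΔS, ΔL fail)
(h) allowed
Total allowed: 5 of 8.

5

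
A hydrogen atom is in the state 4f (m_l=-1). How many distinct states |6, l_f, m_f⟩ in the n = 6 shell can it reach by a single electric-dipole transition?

E1 requires Δl = ±1, so l_f ∈ {2, 4}; with 0 ≤ l_f ≤ n_f−1 = 5, the allowed l_f values are {2, 4}.
For l_f = 2: m_f ∈ {m_i−1, m_i, m_i+1} ∩ [−2, 2] = {-2, -1, 0} → 3 states.
For l_f = 4: m_f ∈ {m_i−1, m_i, m_i+1} ∩ [−4, 4] = {-2, -1, 0} → 3 states.
Total: 6.

6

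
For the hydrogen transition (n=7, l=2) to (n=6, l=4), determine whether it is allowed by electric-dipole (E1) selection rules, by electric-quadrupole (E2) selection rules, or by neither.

E2

Δl = 4 − 2 = +2; l_i + l_f = 6.
E1 (Δl = ±1): not satisfied.
E2 (Δl = 0,±2, l_i+l_f ≥ 2): satisfied.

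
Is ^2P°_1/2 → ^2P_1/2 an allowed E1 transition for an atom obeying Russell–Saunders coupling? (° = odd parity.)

Parity must change: odd → even — satisfied.
ΔS = 0: S: 1/2 → 1/2 — satisfied.
ΔL = 0, ±1 (not L=0↔0): L: 1 → 1, ΔL = +0 — satisfied.
ΔJ = 0, ±1 (not J=0↔0): J: 1/2 → 1/2, ΔJ = +0 — satisfied.
All four E1 rules are satisfied.

allowed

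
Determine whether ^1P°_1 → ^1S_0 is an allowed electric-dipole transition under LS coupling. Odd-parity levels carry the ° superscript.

allowed

Parity must change: odd → even — passes.
ΔS = 0: S: 0 → 0 — passes.
ΔL = 0, ±1 (not L=0↔0): L: 1 → 0, ΔL = -1 — passes.
ΔJ = 0, ±1 (not J=0↔0): J: 1 → 0, ΔJ = -1 — passes.
All four E1 rules are satisfied.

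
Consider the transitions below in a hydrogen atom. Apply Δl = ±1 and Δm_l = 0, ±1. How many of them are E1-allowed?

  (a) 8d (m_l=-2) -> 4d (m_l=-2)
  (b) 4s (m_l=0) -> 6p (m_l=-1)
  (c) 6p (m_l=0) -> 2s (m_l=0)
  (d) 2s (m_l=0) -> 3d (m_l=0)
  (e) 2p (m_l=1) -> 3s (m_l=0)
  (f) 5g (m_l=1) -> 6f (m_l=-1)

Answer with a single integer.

(a) forbidden — Δl = +0 (E1 requires Δl = ±1)
(b) allowed
(c) allowed
(d) forbidden — Δl = +2 (E1 requires Δl = ±1)
(e) allowed
(f) forbidden — Δm_l = -2 (E1 requires Δm_l = 0, ±1)
Total allowed: 3 of 6.

3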